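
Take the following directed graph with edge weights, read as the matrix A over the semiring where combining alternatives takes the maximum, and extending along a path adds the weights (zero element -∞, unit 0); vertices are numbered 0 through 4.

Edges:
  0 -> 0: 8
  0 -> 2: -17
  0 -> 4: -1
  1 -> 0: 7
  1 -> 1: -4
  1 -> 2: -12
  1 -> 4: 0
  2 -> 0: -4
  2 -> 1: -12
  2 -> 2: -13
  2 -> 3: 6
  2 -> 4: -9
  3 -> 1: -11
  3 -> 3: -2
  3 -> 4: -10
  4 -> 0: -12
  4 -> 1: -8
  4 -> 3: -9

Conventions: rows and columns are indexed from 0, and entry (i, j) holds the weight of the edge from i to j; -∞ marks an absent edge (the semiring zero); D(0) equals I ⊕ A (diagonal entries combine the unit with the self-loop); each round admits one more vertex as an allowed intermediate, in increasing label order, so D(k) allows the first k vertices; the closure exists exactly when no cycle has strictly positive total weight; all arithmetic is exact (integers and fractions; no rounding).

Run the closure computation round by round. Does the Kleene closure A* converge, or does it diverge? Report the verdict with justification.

Detection: at round 0, diagonal entry (0, 0) turns strictly positive.
Key observation: the cycle 0->0 has total weight 8, which is strictly positive.
Answer: DIVERGES — positive cycle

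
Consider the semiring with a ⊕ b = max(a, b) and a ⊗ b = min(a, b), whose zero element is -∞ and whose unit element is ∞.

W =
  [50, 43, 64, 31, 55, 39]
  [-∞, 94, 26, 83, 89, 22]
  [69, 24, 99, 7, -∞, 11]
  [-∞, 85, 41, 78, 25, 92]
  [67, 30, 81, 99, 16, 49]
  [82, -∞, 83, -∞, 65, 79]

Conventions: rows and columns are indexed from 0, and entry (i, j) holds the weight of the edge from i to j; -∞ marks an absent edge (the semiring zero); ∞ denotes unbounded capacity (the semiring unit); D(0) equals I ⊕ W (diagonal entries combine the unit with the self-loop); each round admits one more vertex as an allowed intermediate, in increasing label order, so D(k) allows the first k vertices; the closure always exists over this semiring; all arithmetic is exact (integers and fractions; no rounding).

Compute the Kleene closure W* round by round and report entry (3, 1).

D(0):
  [∞, 43, 64, 31, 55, 39]
  [-∞, ∞, 26, 83, 89, 22]
  [69, 24, ∞, 7, -∞, 11]
  [-∞, 85, 41, ∞, 25, 92]
  [67, 30, 81, 99, ∞, 49]
  [82, -∞, 83, -∞, 65, ∞]
D(1):
  [∞, 43, 64, 31, 55, 39]
  [-∞, ∞, 26, 83, 89, 22]
  [69, 43, ∞, 31, 55, 39]
  [-∞, 85, 41, ∞, 25, 92]
  [67, 43, 81, 99, ∞, 49]
  [82, 43, 83, 31, 65, ∞]
D(2):
  [∞, 43, 64, 43, 55, 39]
  [-∞, ∞, 26, 83, 89, 22]
  [69, 43, ∞, 43, 55, 39]
  [-∞, 85, 41, ∞, 85, 92]
  [67, 43, 81, 99, ∞, 49]
  [82, 43, 83, 43, 65, ∞]
D(3):
  [∞, 43, 64, 43, 55, 39]
  [26, ∞, 26, 83, 89, 26]
  [69, 43, ∞, 43, 55, 39]
  [41, 85, 41, ∞, 85, 92]
  [69, 43, 81, 99, ∞, 49]
  [82, 43, 83, 43, 65, ∞]
D(4):
  [∞, 43, 64, 43, 55, 43]
  [41, ∞, 41, 83, 89, 83]
  [69, 43, ∞, 43, 55, 43]
  [41, 85, 41, ∞, 85, 92]
  [69, 85, 81, 99, ∞, 92]
  [82, 43, 83, 43, 65, ∞]
D(5):
  [∞, 55, 64, 55, 55, 55]
  [69, ∞, 81, 89, 89, 89]
  [69, 55, ∞, 55, 55, 55]
  [69, 85, 81, ∞, 85, 92]
  [69, 85, 81, 99, ∞, 92]
  [82, 65, 83, 65, 65, ∞]
D(6):
  [∞, 55, 64, 55, 55, 55]
  [82, ∞, 83, 89, 89, 89]
  [69, 55, ∞, 55, 55, 55]
  [82, 85, 83, ∞, 85, 92]
  [82, 85, 83, 99, ∞, 92]
  [82, 65, 83, 65, 65, ∞]
Answer: W*[3][1] = 85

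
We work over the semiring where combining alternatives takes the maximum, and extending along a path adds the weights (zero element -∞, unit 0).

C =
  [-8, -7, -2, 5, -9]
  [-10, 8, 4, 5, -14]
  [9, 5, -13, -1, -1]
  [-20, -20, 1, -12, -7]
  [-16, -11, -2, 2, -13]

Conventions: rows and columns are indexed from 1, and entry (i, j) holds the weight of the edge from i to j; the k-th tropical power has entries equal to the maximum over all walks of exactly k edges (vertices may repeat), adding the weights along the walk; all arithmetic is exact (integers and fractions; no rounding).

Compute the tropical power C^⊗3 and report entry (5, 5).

C^⊗2:
  [7, 3, 6, -2, -2]
  [13, 16, 12, 13, 3]
  [1, 13, 9, 14, 0]
  [10, 6, -9, 0, 0]
  [7, 3, 3, -3, -3]
C^⊗3:
  [15, 11, 7, 12, 5]
  [21, 24, 20, 21, 11]
  [18, 21, 17, 18, 8]
  [2, 14, 10, 15, 1]
  [12, 11, 7, 12, 2]
Key observation: the optimum is the walk 5->4->3->5, with weight 2 + 1 + (-1) = 2.
Optimal value attained by: walk 5->4->3->5.
Answer: (C^⊗3)[5][5] = 2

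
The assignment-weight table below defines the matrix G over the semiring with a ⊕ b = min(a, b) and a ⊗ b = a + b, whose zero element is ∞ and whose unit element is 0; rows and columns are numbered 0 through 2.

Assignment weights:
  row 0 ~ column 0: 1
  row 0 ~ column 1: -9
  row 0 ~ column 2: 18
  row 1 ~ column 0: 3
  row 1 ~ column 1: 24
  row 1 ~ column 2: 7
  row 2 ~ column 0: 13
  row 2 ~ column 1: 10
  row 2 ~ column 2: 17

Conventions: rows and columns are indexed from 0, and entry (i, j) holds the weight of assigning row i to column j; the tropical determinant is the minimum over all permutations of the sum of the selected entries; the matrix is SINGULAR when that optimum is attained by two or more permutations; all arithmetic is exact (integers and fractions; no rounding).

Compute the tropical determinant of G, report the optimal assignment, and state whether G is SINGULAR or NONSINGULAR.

σ = (0, 1, 2): 1 + 24 + 17 = 42
σ = (0, 2, 1): 1 + 7 + 10 = 18
σ = (1, 0, 2): (-9) + 3 + 17 = 11
σ = (1, 2, 0): (-9) + 7 + 13 = 11
σ = (2, 0, 1): 18 + 3 + 10 = 31
σ = (2, 1, 0): 18 + 24 + 13 = 55
Optimal value attained by: σ = (1, 0, 2).
Answer: det⊕(G) = 11; verdict: SINGULAR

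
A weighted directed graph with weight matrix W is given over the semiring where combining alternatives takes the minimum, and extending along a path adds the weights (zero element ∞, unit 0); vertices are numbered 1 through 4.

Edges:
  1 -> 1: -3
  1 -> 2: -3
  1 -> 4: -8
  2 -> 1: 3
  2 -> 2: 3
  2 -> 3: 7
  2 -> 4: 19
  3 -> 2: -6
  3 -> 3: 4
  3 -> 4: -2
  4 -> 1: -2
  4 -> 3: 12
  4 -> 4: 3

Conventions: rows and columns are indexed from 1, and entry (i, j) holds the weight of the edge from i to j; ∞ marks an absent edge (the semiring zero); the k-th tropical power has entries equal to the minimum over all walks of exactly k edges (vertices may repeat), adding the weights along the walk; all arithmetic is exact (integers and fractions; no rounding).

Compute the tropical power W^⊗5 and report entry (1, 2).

W^⊗2:
  [-10, -6, 4, -11]
  [0, 0, 10, -5]
  [-4, -3, 1, 1]
  [-5, -5, 15, -10]
W^⊗3:
  [-13, -13, 1, -18]
  [-7, -3, 7, -8]
  [-7, -7, 4, -12]
  [-12, -8, 2, -13]
W^⊗4:
  [-20, -16, -6, -21]
  [-10, -10, 4, -15]
  [-14, -10, 0, -15]
  [-15, -15, -1, -20]
W^⊗5:
  [-23, -23, -9, -28]
  [-17, -13, -3, -18]
  [-17, -17, -3, -22]
  [-22, -18, -8, -23]
Key observation: the optimum is the walk 1->4->1->4->1->2, with weight (-8) + (-2) + (-8) + (-2) + (-3) = -23.
Optimal value attained by: walk 1->4->1->4->1->2.
Answer: (W^⊗5)[1][2] = -23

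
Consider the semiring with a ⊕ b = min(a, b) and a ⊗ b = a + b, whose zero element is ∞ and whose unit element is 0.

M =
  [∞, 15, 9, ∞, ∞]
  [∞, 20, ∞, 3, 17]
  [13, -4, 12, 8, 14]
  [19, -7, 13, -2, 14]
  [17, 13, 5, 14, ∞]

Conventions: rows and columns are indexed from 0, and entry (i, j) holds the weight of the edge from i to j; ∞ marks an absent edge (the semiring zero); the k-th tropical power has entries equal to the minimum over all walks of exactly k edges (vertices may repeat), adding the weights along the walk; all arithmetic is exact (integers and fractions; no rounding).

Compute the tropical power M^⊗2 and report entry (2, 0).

M^⊗2:
  [22, 5, 21, 17, 23]
  [22, -4, 16, 1, 17]
  [25, 1, 19, -1, 13]
  [17, -9, 11, -4, 10]
  [18, 1, 17, 12, 19]
Key observation: the optimum is the walk 2->2->0, with weight 12 + 13 = 25.
Optimal value attained by: walk 2->2->0.
Answer: (M^⊗2)[2][0] = 25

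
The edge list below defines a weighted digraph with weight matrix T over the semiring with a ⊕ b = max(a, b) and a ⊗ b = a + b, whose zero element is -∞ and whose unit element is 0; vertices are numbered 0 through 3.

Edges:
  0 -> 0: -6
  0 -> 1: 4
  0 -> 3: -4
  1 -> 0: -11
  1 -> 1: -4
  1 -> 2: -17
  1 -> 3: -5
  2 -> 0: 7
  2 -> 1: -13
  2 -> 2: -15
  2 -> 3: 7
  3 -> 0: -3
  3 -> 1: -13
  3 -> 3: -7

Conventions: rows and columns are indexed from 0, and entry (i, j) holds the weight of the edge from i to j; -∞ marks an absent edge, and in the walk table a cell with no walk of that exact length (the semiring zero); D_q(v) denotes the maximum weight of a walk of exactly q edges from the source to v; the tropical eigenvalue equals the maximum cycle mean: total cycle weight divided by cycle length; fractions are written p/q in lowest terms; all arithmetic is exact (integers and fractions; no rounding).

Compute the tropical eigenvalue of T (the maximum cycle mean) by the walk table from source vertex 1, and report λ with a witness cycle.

q=0: [-∞, 0, -∞, -∞]
q=1: [-11, -4, -17, -5]
q=2: [-8, -7, -21, -9]
q=3: [-12, -4, -24, -12]
q=4: [-15, -8, -21, -9]
Optimal cycle mean attained by: cycle 0->1->3->0, total 4 + (-5) + (-3), length 3.
Answer: λ = -4/3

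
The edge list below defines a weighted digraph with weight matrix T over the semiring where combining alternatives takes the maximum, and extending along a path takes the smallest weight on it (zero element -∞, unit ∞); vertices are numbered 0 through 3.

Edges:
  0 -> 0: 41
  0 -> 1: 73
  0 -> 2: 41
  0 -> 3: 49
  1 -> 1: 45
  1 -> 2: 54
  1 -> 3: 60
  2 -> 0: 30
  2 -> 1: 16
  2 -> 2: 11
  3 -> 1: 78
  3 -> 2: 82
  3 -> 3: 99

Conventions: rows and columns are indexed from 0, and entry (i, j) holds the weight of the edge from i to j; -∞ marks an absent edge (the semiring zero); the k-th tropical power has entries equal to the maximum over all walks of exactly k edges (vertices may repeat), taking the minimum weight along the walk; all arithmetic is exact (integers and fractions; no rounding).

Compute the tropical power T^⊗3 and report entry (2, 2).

T^⊗2:
  [41, 49, 54, 60]
  [30, 60, 60, 60]
  [30, 30, 30, 30]
  [30, 78, 82, 99]
T^⊗3:
  [41, 60, 60, 60]
  [30, 60, 60, 60]
  [30, 30, 30, 30]
  [30, 78, 82, 99]
Key observation: the optimum is the walk 2->0->1->2, with weight 30 min 73 min 54 = 30.
Optimal value attained by: walk 2->0->1->2.
Answer: (T^⊗3)[2][2] = 30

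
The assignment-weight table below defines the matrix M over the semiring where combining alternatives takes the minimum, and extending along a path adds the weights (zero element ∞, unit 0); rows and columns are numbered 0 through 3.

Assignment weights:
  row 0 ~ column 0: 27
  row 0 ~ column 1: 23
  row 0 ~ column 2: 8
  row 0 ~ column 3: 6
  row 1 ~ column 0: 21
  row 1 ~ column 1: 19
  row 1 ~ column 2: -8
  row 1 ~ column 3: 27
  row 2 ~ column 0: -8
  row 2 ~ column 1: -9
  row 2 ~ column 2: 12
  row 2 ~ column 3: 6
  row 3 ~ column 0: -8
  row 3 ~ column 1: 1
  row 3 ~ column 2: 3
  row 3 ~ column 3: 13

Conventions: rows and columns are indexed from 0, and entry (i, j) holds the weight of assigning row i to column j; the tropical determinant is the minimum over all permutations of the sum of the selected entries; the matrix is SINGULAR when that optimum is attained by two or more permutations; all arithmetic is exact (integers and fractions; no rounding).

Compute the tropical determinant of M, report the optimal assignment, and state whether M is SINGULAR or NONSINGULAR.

σ = (0, 1, 2, 3): 27 + 19 + 12 + 13 = 71
σ = (0, 1, 3, 2): 27 + 19 + 6 + 3 = 55
σ = (0, 2, 1, 3): 27 + (-8) + (-9) + 13 = 23
σ = (0, 2, 3, 1): 27 + (-8) + 6 + 1 = 26
σ = (0, 3, 1, 2): 27 + 27 + (-9) + 3 = 48
σ = (0, 3, 2, 1): 27 + 27 + 12 + 1 = 67
σ = (1, 0, 2, 3): 23 + 21 + 12 + 13 = 69
σ = (1, 0, 3, 2): 23 + 21 + 6 + 3 = 53
σ = (1, 2, 0, 3): 23 + (-8) + (-8) + 13 = 20
σ = (1, 2, 3, 0): 23 + (-8) + 6 + (-8) = 13
σ = (1, 3, 0, 2): 23 + 27 + (-8) + 3 = 45
σ = (1, 3, 2, 0): 23 + 27 + 12 + (-8) = 54
σ = (2, 0, 1, 3): 8 + 21 + (-9) + 13 = 33
σ = (2, 0, 3, 1): 8 + 21 + 6 + 1 = 36
σ = (2, 1, 0, 3): 8 + 19 + (-8) + 13 = 32
σ = (2, 1, 3, 0): 8 + 19 + 6 + (-8) = 25
σ = (2, 3, 0, 1): 8 + 27 + (-8) + 1 = 28
σ = (2, 3, 1, 0): 8 + 27 + (-9) + (-8) = 18
σ = (3, 0, 1, 2): 6 + 21 + (-9) + 3 = 21
σ = (3, 0, 2, 1): 6 + 21 + 12 + 1 = 40
σ = (3, 1, 0, 2): 6 + 19 + (-8) + 3 = 20
σ = (3, 1, 2, 0): 6 + 19 + 12 + (-8) = 29
σ = (3, 2, 0, 1): 6 + (-8) + (-8) + 1 = -9
σ = (3, 2, 1, 0): 6 + (-8) + (-9) + (-8) = -19
Optimal value attained by: σ = (3, 2, 1, 0).
Answer: det⊕(M) = -19; verdict: NONSINGULAR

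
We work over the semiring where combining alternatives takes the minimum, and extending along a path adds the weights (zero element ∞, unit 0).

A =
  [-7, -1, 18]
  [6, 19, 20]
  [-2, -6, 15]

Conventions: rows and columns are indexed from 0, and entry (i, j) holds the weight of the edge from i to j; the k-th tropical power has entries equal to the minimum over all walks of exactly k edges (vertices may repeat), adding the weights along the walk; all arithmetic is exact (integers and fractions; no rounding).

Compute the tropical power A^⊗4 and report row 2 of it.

A^⊗2:
  [-14, -8, 11]
  [-1, 5, 24]
  [-9, -3, 14]
A^⊗3:
  [-21, -15, 4]
  [-8, -2, 17]
  [-16, -10, 9]
A^⊗4:
  [-28, -22, -3]
  [-15, -9, 10]
  [-23, -17, 2]
Answer: row 2 of A^⊗4 = [-23, -17, 2]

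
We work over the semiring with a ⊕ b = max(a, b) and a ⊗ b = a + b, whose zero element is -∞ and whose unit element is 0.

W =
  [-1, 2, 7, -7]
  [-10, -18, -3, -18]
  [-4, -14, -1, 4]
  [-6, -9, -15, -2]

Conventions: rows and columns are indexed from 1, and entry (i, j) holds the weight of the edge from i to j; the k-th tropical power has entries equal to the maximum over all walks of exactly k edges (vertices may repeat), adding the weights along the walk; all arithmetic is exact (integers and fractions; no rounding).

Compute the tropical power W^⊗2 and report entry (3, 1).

W^⊗2:
  [3, 1, 6, 11]
  [-7, -8, -3, 1]
  [-2, -2, 3, 3]
  [-7, -4, 1, -4]
Key observation: the optimum is the walk 3->4->1, with weight 4 + (-6) = -2.
Optimal value attained by: walk 3->4->1.
Answer: (W^⊗2)[3][1] = -2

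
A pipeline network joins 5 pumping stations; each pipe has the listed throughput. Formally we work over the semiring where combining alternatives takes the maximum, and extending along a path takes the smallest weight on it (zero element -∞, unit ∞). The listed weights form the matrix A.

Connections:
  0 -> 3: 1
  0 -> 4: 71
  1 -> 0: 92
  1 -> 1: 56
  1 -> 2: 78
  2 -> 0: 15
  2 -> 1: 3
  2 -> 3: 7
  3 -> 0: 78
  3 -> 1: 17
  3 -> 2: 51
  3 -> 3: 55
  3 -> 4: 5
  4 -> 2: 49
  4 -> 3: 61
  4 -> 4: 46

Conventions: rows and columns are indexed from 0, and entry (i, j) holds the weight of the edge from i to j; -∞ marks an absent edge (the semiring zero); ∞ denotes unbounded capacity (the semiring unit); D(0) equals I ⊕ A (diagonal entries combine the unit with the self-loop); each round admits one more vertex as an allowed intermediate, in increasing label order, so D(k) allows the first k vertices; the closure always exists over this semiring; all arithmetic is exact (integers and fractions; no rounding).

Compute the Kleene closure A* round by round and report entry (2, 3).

D(0):
  [∞, -∞, -∞, 1, 71]
  [92, ∞, 78, -∞, -∞]
  [15, 3, ∞, 7, -∞]
  [78, 17, 51, ∞, 5]
  [-∞, -∞, 49, 61, ∞]
D(1):
  [∞, -∞, -∞, 1, 71]
  [92, ∞, 78, 1, 71]
  [15, 3, ∞, 7, 15]
  [78, 17, 51, ∞, 71]
  [-∞, -∞, 49, 61, ∞]
D(2):
  [∞, -∞, -∞, 1, 71]
  [92, ∞, 78, 1, 71]
  [15, 3, ∞, 7, 15]
  [78, 17, 51, ∞, 71]
  [-∞, -∞, 49, 61, ∞]
D(3):
  [∞, -∞, -∞, 1, 71]
  [92, ∞, 78, 7, 71]
  [15, 3, ∞, 7, 15]
  [78, 17, 51, ∞, 71]
  [15, 3, 49, 61, ∞]
D(4):
  [∞, 1, 1, 1, 71]
  [92, ∞, 78, 7, 71]
  [15, 7, ∞, 7, 15]
  [78, 17, 51, ∞, 71]
  [61, 17, 51, 61, ∞]
D(5):
  [∞, 17, 51, 61, 71]
  [92, ∞, 78, 61, 71]
  [15, 15, ∞, 15, 15]
  [78, 17, 51, ∞, 71]
  [61, 17, 51, 61, ∞]
Answer: A*[2][3] = 15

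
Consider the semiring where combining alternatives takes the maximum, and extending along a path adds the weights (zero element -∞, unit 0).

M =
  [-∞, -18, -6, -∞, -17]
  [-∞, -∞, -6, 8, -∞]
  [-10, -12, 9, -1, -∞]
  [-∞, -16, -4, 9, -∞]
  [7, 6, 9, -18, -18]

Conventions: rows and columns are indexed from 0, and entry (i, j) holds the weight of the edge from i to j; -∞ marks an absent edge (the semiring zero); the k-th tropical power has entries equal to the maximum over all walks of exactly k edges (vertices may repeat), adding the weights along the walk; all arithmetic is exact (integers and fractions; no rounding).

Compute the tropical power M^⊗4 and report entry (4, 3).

M^⊗2:
  [-10, -11, 3, -7, -35]
  [-16, -8, 4, 17, -∞]
  [-1, -3, 18, 8, -27]
  [-14, -7, 5, 18, -∞]
  [-1, -3, 18, 14, -10]
M^⊗3:
  [-7, -9, 12, 2, -27]
  [-6, 1, 13, 26, -33]
  [8, 6, 27, 17, -18]
  [-5, 2, 14, 27, -31]
  [8, 6, 27, 23, -18]
M^⊗4:
  [2, 0, 21, 11, -24]
  [3, 10, 22, 35, -23]
  [17, 15, 36, 26, -9]
  [4, 11, 23, 36, -22]
  [17, 15, 36, 32, -9]
Key observation: the optimum is the walk 4->1->3->3->3, with weight 6 + 8 + 9 + 9 = 32.
Optimal value attained by: walk 4->1->3->3->3.
Answer: (M^⊗4)[4][3] = 32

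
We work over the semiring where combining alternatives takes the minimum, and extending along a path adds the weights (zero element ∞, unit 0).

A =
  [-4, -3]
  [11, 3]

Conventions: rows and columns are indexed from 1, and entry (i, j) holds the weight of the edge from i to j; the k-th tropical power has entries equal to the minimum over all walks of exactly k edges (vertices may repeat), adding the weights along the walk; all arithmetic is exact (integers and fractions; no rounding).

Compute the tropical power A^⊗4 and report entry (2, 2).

A^⊗2:
  [-8, -7]
  [7, 6]
A^⊗3:
  [-12, -11]
  [3, 4]
A^⊗4:
  [-16, -15]
  [-1, 0]
Key observation: the optimum is the walk 2->1->1->1->2, with weight 11 + (-4) + (-4) + (-3) = 0.
Optimal value attained by: walk 2->1->1->1->2.
Answer: (A^⊗4)[2][2] = 0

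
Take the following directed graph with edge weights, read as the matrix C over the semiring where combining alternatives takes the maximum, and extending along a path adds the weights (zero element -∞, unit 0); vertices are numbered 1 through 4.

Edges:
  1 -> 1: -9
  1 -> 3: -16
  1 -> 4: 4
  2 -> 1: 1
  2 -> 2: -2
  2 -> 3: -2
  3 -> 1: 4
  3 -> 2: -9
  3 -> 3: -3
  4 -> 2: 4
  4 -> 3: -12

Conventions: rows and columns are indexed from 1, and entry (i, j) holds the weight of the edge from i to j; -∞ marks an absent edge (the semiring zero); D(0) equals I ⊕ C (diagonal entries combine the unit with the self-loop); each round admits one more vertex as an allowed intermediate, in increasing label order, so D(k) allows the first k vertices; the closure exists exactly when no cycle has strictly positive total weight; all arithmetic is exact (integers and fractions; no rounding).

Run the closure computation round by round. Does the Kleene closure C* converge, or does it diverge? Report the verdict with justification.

D(0):
  [0, -∞, -16, 4]
  [1, 0, -2, -∞]
  [4, -9, 0, -∞]
  [-∞, 4, -12, 0]
D(1):
  [0, -∞, -16, 4]
  [1, 0, -2, 5]
  [4, -9, 0, 8]
  [-∞, 4, -12, 0]
Detection: at round 2, diagonal entry (4, 4) turns strictly positive.
Key observation: the cycle 4->2->1->4 has total weight 4 + 1 + 4, which is strictly positive.
Answer: DIVERGES — positive cycle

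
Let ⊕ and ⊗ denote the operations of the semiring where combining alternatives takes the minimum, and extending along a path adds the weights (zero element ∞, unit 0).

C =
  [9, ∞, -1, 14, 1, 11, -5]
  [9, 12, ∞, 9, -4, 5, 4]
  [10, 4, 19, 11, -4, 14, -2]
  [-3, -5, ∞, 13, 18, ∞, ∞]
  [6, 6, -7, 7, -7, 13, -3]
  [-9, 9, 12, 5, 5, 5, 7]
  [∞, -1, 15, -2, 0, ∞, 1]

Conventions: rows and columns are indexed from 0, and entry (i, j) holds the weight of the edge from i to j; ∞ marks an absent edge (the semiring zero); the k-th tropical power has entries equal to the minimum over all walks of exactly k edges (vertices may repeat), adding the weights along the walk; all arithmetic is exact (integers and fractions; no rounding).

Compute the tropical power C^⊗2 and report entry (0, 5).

C^⊗2:
  [2, -6, -6, -7, -6, 13, -4]
  [-4, 2, -11, 2, -11, 9, -7]
  [2, -3, -11, -4, -11, 9, -7]
  [4, 7, -4, 4, -9, 0, -8]
  [-1, -4, -14, -5, -14, 6, -10]
  [-4, 0, -10, 5, -8, 2, -14]
  [-5, -7, -7, -1, -7, 4, -3]
Key observation: the optimum is the walk 0->2->5, with weight (-1) + 14 = 13.
Optimal value attained by: walk 0->2->5.
Answer: (C^⊗2)[0][5] = 13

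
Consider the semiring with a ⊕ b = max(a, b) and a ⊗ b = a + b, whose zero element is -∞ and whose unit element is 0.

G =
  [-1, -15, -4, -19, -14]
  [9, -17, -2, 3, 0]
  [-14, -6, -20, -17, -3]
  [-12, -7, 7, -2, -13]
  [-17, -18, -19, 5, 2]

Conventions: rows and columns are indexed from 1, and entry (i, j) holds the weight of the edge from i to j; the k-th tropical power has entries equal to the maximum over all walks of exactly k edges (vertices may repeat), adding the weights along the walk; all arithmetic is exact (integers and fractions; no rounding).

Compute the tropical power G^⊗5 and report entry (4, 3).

G^⊗2:
  [-2, -10, -5, -9, -7]
  [8, -4, 10, 5, 2]
  [3, -21, -8, 2, -1]
  [2, 1, 5, -4, 4]
  [-7, -2, 12, 7, 4]
G^⊗3:
  [-1, -11, -2, -2, -5]
  [7, 4, 12, 7, 7]
  [2, -5, 9, 4, 1]
  [10, -1, 3, 9, 6]
  [7, 6, 14, 9, 9]
G^⊗4:
  [-2, -8, 5, 0, -3]
  [13, 6, 14, 12, 9]
  [4, 3, 11, 6, 6]
  [9, 2, 16, 11, 8]
  [15, 8, 16, 14, 11]
G^⊗5:
  [1, -1, 7, 2, 2]
  [15, 8, 19, 14, 11]
  [12, 5, 13, 11, 8]
  [11, 10, 18, 13, 13]
  [17, 10, 21, 16, 13]
Key observation: the optimum is the walk 4->3->5->5->4->3, with weight 7 + (-3) + 2 + 5 + 7 = 18.
Optimal value attained by: walk 4->3->5->5->4->3.
Answer: (G^⊗5)[4][3] = 18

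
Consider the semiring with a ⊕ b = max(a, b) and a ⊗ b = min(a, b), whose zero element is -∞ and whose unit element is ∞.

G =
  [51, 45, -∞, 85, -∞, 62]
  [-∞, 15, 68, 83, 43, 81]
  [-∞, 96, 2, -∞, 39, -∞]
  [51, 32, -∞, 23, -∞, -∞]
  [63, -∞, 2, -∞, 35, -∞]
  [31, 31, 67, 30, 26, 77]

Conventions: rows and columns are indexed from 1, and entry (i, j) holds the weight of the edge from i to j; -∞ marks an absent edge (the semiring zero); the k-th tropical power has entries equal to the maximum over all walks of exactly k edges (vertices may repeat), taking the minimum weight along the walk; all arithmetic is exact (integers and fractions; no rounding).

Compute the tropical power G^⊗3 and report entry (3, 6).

G^⊗2:
  [51, 45, 62, 51, 43, 62]
  [51, 68, 67, 30, 39, 77]
  [39, 15, 68, 83, 43, 81]
  [51, 45, 32, 51, 32, 51]
  [51, 45, 2, 63, 35, 62]
  [31, 67, 67, 31, 39, 77]
G^⊗3:
  [51, 62, 62, 51, 43, 62]
  [51, 67, 68, 68, 43, 77]
  [51, 68, 67, 39, 39, 77]
  [51, 45, 51, 51, 43, 51]
  [51, 45, 62, 51, 43, 62]
  [39, 67, 67, 67, 43, 77]
Key observation: the optimum is the walk 3->2->6->6, with weight 96 min 81 min 77 = 77.
Optimal value attained by: walk 3->2->6->6.
Answer: (G^⊗3)[3][6] = 77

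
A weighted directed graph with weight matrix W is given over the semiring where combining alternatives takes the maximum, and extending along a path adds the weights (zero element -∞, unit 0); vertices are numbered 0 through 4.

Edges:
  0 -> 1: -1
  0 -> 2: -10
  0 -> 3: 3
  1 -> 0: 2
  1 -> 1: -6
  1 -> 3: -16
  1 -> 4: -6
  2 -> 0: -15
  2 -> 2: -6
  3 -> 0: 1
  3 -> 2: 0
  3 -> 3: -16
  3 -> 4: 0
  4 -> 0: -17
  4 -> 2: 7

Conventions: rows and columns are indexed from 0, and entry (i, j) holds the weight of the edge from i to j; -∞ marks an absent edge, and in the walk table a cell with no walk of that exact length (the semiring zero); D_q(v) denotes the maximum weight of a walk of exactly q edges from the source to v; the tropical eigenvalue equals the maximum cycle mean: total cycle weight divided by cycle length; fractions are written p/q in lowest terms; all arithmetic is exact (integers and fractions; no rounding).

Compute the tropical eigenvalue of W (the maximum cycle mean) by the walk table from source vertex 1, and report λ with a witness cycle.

q=0: [-∞, 0, -∞, -∞, -∞]
q=1: [2, -6, -∞, -16, -6]
q=2: [-4, 1, 1, 5, -12]
q=3: [6, -5, 5, -1, 5]
q=4: [0, 5, 12, 9, -1]
q=5: [10, -1, 9, 3, 9]
Optimal cycle mean attained by: cycle 0->3->0, total 3 + 1, length 2.
Answer: λ = 2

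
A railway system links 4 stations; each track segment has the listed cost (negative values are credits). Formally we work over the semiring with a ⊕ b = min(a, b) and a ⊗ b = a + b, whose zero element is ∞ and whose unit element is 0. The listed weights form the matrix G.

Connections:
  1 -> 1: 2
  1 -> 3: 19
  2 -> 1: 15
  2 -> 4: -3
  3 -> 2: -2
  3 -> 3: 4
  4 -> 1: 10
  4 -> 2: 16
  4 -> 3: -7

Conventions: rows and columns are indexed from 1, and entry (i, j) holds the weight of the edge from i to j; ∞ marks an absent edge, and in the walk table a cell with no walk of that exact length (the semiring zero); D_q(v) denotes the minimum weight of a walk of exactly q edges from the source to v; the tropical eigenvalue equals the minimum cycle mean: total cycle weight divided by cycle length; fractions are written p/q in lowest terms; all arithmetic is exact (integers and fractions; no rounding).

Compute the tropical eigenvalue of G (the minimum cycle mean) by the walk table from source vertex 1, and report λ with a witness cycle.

q=0: [0, ∞, ∞, ∞]
q=1: [2, ∞, 19, ∞]
q=2: [4, 17, 21, ∞]
q=3: [6, 19, 23, 14]
q=4: [8, 21, 7, 16]
Optimal cycle mean attained by: cycle 2->4->3->2, total (-3) + (-7) + (-2), length 3.
Answer: λ = -4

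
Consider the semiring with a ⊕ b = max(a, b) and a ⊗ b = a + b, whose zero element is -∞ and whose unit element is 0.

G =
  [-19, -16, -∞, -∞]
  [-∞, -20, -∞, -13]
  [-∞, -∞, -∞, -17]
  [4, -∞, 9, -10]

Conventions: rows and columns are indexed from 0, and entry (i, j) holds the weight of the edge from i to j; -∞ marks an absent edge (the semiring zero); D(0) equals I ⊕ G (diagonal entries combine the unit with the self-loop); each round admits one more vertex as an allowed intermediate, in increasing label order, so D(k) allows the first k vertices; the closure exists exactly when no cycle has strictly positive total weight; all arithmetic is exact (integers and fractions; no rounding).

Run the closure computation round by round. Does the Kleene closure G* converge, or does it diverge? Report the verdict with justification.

D(0):
  [0, -16, -∞, -∞]
  [-∞, 0, -∞, -13]
  [-∞, -∞, 0, -17]
  [4, -∞, 9, 0]
D(1):
  [0, -16, -∞, -∞]
  [-∞, 0, -∞, -13]
  [-∞, -∞, 0, -17]
  [4, -12, 9, 0]
D(2):
  [0, -16, -∞, -29]
  [-∞, 0, -∞, -13]
  [-∞, -∞, 0, -17]
  [4, -12, 9, 0]
D(3):
  [0, -16, -∞, -29]
  [-∞, 0, -∞, -13]
  [-∞, -∞, 0, -17]
  [4, -12, 9, 0]
D(4):
  [0, -16, -20, -29]
  [-9, 0, -4, -13]
  [-13, -29, 0, -17]
  [4, -12, 9, 0]
Key observation: every diagonal entry stays at the unit through all rounds, so no improving cycle exists.
Answer: CONVERGES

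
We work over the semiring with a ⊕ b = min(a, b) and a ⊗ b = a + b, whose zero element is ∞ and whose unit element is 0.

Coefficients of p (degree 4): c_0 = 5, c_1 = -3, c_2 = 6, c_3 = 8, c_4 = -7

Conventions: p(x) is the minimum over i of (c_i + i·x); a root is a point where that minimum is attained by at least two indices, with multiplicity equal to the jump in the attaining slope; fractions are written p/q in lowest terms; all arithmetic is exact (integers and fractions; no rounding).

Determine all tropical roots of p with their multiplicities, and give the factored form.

hull edge (i=0, c=5) to (i=1, c=-3): slope -8, span 1
hull edge (i=1, c=-3) to (i=4, c=-7): slope -4/3, span 3
Factored form: p(x) = -7 ⊗ (x ⊕ 4/3) ⊗ (x ⊕ 4/3) ⊗ (x ⊕ 4/3) ⊗ (x ⊕ 8)
Answer: roots = 4/3 (mult 3), 8 (mult 1)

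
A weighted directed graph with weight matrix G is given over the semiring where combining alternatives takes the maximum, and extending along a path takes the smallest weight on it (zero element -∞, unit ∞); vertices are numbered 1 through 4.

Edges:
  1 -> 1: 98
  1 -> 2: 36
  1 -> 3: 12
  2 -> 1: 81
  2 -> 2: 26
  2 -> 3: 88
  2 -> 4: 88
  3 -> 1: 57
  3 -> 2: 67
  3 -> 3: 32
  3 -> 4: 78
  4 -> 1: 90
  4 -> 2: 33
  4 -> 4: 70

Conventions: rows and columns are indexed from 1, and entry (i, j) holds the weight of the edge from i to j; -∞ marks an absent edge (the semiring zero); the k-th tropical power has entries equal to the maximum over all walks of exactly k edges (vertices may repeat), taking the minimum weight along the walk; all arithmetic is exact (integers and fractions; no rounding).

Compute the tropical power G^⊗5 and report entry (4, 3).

G^⊗2:
  [98, 36, 36, 36]
  [88, 67, 32, 78]
  [78, 36, 67, 70]
  [90, 36, 33, 70]
G^⊗3:
  [98, 36, 36, 36]
  [88, 36, 67, 70]
  [78, 67, 36, 70]
  [90, 36, 36, 70]
G^⊗4:
  [98, 36, 36, 36]
  [88, 67, 36, 70]
  [78, 36, 67, 70]
  [90, 36, 36, 70]
G^⊗5:
  [98, 36, 36, 36]
  [88, 36, 67, 70]
  [78, 67, 36, 70]
  [90, 36, 36, 70]
Key observation: the optimum is the walk 4->1->1->1->2->3, with weight 90 min 98 min 98 min 36 min 88 = 36.
Optimal value attained by: walk 4->1->1->1->2->3.
Answer: (G^⊗5)[4][3] = 36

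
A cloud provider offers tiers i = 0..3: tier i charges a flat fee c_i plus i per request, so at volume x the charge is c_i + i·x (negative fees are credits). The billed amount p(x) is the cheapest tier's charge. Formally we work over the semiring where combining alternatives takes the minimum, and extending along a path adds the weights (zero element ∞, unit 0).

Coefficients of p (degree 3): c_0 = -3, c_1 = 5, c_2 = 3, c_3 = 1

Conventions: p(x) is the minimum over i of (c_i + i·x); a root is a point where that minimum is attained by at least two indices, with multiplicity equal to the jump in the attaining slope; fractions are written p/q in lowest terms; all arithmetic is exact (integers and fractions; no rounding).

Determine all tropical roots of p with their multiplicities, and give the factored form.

hull edge (i=0, c=-3) to (i=3, c=1): slope 4/3, span 3
Factored form: p(x) = 1 ⊗ (x ⊕ (-4/3)) ⊗ (x ⊕ (-4/3)) ⊗ (x ⊕ (-4/3))
Answer: roots = -4/3 (mult 3)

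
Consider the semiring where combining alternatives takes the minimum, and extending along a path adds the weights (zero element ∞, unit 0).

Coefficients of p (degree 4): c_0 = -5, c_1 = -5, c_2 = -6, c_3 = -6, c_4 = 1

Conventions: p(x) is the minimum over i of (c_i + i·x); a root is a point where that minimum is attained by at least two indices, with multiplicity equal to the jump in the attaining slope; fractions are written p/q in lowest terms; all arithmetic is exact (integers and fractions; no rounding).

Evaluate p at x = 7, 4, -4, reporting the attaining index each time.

p(7) = min(-5+0·7=-5, -5+1·7=2, -6+2·7=8, -6+3·7=15, 1+4·7=29) = -5 (attained by i=0)
p(4) = min(-5+0·4=-5, -5+1·4=-1, -6+2·4=2, -6+3·4=6, 1+4·4=17) = -5 (attained by i=0)
p(-4) = min(-5+0·(-4)=-5, -5+1·(-4)=-9, -6+2·(-4)=-14, -6+3·(-4)=-18, 1+4·(-4)=-15) = -18 (attained by i=3)
Answer: p(7) = -5; p(4) = -5; p(-4) = -18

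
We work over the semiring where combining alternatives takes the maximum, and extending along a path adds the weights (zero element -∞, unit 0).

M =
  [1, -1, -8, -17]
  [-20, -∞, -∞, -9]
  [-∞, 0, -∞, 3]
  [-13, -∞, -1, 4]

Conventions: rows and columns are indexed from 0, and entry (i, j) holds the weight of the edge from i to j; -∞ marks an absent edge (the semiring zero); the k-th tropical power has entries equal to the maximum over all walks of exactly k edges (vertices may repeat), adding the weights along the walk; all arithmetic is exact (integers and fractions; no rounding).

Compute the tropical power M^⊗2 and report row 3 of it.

M^⊗2:
  [2, 0, -7, -5]
  [-19, -21, -10, -5]
  [-10, -∞, 2, 7]
  [-9, -1, 3, 8]
Answer: row 3 of M^⊗2 = [-9, -1, 3, 8]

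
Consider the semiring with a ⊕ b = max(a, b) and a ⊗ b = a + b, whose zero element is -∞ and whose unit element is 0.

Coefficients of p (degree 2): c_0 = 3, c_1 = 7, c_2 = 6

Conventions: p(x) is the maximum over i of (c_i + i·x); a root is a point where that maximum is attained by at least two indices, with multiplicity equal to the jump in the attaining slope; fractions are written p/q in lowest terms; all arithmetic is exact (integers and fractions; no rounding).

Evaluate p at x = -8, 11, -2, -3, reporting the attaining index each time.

p(-8) = max(3+0·(-8)=3, 7+1·(-8)=-1, 6+2·(-8)=-10) = 3 (attained by i=0)
p(11) = max(3+0·11=3, 7+1·11=18, 6+2·11=28) = 28 (attained by i=2)
p(-2) = max(3+0·(-2)=3, 7+1·(-2)=5, 6+2·(-2)=2) = 5 (attained by i=1)
p(-3) = max(3+0·(-3)=3, 7+1·(-3)=4, 6+2·(-3)=0) = 4 (attained by i=1)
Answer: p(-8) = 3; p(11) = 28; p(-2) = 5; p(-3) = 4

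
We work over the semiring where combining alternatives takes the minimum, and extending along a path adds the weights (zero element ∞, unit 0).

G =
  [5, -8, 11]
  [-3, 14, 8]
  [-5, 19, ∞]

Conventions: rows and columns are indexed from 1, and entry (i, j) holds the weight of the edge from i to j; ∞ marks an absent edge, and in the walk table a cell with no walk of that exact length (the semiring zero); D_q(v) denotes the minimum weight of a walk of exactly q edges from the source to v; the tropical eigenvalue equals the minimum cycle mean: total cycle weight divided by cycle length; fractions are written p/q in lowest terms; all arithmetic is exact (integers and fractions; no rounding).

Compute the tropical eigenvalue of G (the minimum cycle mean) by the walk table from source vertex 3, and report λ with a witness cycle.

q=0: [∞, ∞, 0]
q=1: [-5, 19, ∞]
q=2: [0, -13, 6]
q=3: [-16, -8, -5]
Optimal cycle mean attained by: cycle 1->2->1, total (-8) + (-3), length 2.
Answer: λ = -11/2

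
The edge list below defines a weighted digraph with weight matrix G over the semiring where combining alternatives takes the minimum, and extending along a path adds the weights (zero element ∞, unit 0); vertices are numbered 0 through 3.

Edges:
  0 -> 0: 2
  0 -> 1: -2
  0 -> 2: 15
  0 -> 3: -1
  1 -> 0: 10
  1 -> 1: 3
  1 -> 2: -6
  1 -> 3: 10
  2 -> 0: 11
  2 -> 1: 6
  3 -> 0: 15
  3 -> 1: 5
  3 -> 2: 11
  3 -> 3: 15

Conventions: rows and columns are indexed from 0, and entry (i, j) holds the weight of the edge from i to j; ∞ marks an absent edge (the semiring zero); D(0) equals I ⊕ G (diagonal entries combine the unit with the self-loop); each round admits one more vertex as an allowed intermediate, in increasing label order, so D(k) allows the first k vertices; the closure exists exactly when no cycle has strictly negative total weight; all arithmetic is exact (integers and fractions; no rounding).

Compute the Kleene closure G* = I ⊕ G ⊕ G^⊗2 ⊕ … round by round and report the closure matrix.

D(0):
  [0, -2, 15, -1]
  [10, 0, -6, 10]
  [11, 6, 0, ∞]
  [15, 5, 11, 0]
D(1):
  [0, -2, 15, -1]
  [10, 0, -6, 9]
  [11, 6, 0, 10]
  [15, 5, 11, 0]
D(2):
  [0, -2, -8, -1]
  [10, 0, -6, 9]
  [11, 6, 0, 10]
  [15, 5, -1, 0]
D(3):
  [0, -2, -8, -1]
  [5, 0, -6, 4]
  [11, 6, 0, 10]
  [10, 5, -1, 0]
D(4):
  [0, -2, -8, -1]
  [5, 0, -6, 4]
  [11, 6, 0, 10]
  [10, 5, -1, 0]
Answer: G* = [[0, -2, -8, -1], [5, 0, -6, 4], [11, 6, 0, 10], [10, 5, -1, 0]]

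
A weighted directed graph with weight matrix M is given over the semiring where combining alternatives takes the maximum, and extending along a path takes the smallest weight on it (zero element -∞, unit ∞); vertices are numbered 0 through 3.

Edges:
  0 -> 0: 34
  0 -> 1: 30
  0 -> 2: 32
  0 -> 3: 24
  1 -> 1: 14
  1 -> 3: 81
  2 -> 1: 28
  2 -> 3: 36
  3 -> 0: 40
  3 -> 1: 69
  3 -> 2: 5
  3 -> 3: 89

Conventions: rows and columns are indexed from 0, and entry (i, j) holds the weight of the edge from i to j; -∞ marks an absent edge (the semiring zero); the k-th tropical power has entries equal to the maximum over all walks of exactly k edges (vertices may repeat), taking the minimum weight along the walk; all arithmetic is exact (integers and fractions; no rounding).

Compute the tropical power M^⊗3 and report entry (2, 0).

M^⊗2:
  [34, 30, 32, 32]
  [40, 69, 5, 81]
  [36, 36, 5, 36]
  [40, 69, 32, 89]
M^⊗3:
  [34, 32, 32, 32]
  [40, 69, 32, 81]
  [36, 36, 32, 36]
  [40, 69, 32, 89]
Key observation: the optimum is the walk 2->3->3->0, with weight 36 min 89 min 40 = 36.
Optimal value attained by: walk 2->3->3->0.
Answer: (M^⊗3)[2][0] = 36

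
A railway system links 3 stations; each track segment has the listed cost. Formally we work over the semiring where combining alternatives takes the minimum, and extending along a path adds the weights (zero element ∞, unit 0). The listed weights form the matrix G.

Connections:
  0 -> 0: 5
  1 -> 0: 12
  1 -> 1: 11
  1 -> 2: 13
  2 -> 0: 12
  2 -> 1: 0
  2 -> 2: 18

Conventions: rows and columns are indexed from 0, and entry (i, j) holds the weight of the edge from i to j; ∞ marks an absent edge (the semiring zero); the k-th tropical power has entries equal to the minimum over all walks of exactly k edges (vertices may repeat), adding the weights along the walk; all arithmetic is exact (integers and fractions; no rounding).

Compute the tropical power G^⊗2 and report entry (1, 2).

G^⊗2:
  [10, ∞, ∞]
  [17, 13, 24]
  [12, 11, 13]
Key observation: the optimum is the walk 1->1->2, with weight 11 + 13 = 24.
Optimal value attained by: walk 1->1->2.
Answer: (G^⊗2)[1][2] = 24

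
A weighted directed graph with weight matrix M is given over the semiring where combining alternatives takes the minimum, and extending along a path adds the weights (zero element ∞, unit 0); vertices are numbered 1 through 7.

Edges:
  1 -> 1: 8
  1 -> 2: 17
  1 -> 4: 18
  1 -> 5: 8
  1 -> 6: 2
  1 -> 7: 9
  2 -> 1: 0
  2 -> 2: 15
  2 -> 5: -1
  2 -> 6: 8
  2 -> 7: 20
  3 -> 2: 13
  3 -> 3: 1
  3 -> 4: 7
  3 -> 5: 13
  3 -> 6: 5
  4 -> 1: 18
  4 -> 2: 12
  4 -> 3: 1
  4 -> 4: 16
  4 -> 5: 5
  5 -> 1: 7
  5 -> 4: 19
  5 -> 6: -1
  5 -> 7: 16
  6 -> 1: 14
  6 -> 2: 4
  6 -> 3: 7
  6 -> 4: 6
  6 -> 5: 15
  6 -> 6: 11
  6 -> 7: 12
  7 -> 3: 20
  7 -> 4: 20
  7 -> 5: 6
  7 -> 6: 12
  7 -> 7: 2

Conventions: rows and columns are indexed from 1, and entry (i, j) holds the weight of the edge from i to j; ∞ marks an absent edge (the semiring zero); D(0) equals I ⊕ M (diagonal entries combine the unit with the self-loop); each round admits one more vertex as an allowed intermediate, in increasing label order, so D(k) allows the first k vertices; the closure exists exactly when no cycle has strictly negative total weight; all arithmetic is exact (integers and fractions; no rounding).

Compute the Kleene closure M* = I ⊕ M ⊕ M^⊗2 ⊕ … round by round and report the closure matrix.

D(0):
  [0, 17, ∞, 18, 8, 2, 9]
  [0, 0, ∞, ∞, -1, 8, 20]
  [∞, 13, 0, 7, 13, 5, ∞]
  [18, 12, 1, 0, 5, ∞, ∞]
  [7, ∞, ∞, 19, 0, -1, 16]
  [14, 4, 7, 6, 15, 0, 12]
  [∞, ∞, 20, 20, 6, 12, 0]
D(1):
  [0, 17, ∞, 18, 8, 2, 9]
  [0, 0, ∞, 18, -1, 2, 9]
  [∞, 13, 0, 7, 13, 5, ∞]
  [18, 12, 1, 0, 5, 20, 27]
  [7, 24, ∞, 19, 0, -1, 16]
  [14, 4, 7, 6, 15, 0, 12]
  [∞, ∞, 20, 20, 6, 12, 0]
D(2):
  [0, 17, ∞, 18, 8, 2, 9]
  [0, 0, ∞, 18, -1, 2, 9]
  [13, 13, 0, 7, 12, 5, 22]
  [12, 12, 1, 0, 5, 14, 21]
  [7, 24, ∞, 19, 0, -1, 16]
  [4, 4, 7, 6, 3, 0, 12]
  [∞, ∞, 20, 20, 6, 12, 0]
D(3):
  [0, 17, ∞, 18, 8, 2, 9]
  [0, 0, ∞, 18, -1, 2, 9]
  [13, 13, 0, 7, 12, 5, 22]
  [12, 12, 1, 0, 5, 6, 21]
  [7, 24, ∞, 19, 0, -1, 16]
  [4, 4, 7, 6, 3, 0, 12]
  [33, 33, 20, 20, 6, 12, 0]
D(4):
  [0, 17, 19, 18, 8, 2, 9]
  [0, 0, 19, 18, -1, 2, 9]
  [13, 13, 0, 7, 12, 5, 22]
  [12, 12, 1, 0, 5, 6, 21]
  [7, 24, 20, 19, 0, -1, 16]
  [4, 4, 7, 6, 3, 0, 12]
  [32, 32, 20, 20, 6, 12, 0]
D(5):
  [0, 17, 19, 18, 8, 2, 9]
  [0, 0, 19, 18, -1, -2, 9]
  [13, 13, 0, 7, 12, 5, 22]
  [12, 12, 1, 0, 5, 4, 21]
  [7, 24, 20, 19, 0, -1, 16]
  [4, 4, 7, 6, 3, 0, 12]
  [13, 30, 20, 20, 6, 5, 0]
D(6):
  [0, 6, 9, 8, 5, 2, 9]
  [0, 0, 5, 4, -1, -2, 9]
  [9, 9, 0, 7, 8, 5, 17]
  [8, 8, 1, 0, 5, 4, 16]
  [3, 3, 6, 5, 0, -1, 11]
  [4, 4, 7, 6, 3, 0, 12]
  [9, 9, 12, 11, 6, 5, 0]
D(7):
  [0, 6, 9, 8, 5, 2, 9]
  [0, 0, 5, 4, -1, -2, 9]
  [9, 9, 0, 7, 8, 5, 17]
  [8, 8, 1, 0, 5, 4, 16]
  [3, 3, 6, 5, 0, -1, 11]
  [4, 4, 7, 6, 3, 0, 12]
  [9, 9, 12, 11, 6, 5, 0]
Answer: M* = [[0, 6, 9, 8, 5, 2, 9], [0, 0, 5, 4, -1, -2, 9], [9, 9, 0, 7, 8, 5, 17], [8, 8, 1, 0, 5, 4, 16], [3, 3, 6, 5, 0, -1, 11], [4, 4, 7, 6, 3, 0, 12], [9, 9, 12, 11, 6, 5, 0]]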